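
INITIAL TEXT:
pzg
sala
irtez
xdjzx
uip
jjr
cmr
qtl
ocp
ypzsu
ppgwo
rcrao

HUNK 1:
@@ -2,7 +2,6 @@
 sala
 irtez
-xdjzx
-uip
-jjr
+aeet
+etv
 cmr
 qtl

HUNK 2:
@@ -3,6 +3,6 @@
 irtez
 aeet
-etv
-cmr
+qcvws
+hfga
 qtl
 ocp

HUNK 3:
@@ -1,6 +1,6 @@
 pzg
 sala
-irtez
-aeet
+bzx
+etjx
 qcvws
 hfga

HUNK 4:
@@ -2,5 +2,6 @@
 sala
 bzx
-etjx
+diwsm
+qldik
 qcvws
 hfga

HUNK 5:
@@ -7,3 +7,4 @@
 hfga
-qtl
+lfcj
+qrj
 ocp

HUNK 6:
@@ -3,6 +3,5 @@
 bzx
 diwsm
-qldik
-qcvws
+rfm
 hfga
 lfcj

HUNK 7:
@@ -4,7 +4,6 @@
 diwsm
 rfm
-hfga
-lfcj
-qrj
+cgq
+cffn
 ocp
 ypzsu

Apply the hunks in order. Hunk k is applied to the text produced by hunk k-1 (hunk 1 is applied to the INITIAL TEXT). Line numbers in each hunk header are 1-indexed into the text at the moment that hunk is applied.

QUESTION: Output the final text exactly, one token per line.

Hunk 1: at line 2 remove [xdjzx,uip,jjr] add [aeet,etv] -> 11 lines: pzg sala irtez aeet etv cmr qtl ocp ypzsu ppgwo rcrao
Hunk 2: at line 3 remove [etv,cmr] add [qcvws,hfga] -> 11 lines: pzg sala irtez aeet qcvws hfga qtl ocp ypzsu ppgwo rcrao
Hunk 3: at line 1 remove [irtez,aeet] add [bzx,etjx] -> 11 lines: pzg sala bzx etjx qcvws hfga qtl ocp ypzsu ppgwo rcrao
Hunk 4: at line 2 remove [etjx] add [diwsm,qldik] -> 12 lines: pzg sala bzx diwsm qldik qcvws hfga qtl ocp ypzsu ppgwo rcrao
Hunk 5: at line 7 remove [qtl] add [lfcj,qrj] -> 13 lines: pzg sala bzx diwsm qldik qcvws hfga lfcj qrj ocp ypzsu ppgwo rcrao
Hunk 6: at line 3 remove [qldik,qcvws] add [rfm] -> 12 lines: pzg sala bzx diwsm rfm hfga lfcj qrj ocp ypzsu ppgwo rcrao
Hunk 7: at line 4 remove [hfga,lfcj,qrj] add [cgq,cffn] -> 11 lines: pzg sala bzx diwsm rfm cgq cffn ocp ypzsu ppgwo rcrao

Answer: pzg
sala
bzx
diwsm
rfm
cgq
cffn
ocp
ypzsu
ppgwo
rcrao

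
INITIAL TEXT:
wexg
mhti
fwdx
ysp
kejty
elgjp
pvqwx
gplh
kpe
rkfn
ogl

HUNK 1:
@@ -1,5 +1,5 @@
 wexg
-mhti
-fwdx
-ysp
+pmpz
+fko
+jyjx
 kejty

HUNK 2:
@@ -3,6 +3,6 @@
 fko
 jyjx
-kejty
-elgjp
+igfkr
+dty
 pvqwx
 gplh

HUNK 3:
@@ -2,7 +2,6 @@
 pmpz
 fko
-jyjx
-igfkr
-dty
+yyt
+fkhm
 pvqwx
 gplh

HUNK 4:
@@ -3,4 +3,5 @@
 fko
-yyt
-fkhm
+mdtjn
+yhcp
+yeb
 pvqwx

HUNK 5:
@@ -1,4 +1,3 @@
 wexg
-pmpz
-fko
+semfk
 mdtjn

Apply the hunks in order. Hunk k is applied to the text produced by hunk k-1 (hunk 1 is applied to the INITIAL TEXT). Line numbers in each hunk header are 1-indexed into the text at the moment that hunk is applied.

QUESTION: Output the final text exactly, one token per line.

Answer: wexg
semfk
mdtjn
yhcp
yeb
pvqwx
gplh
kpe
rkfn
ogl

Derivation:
Hunk 1: at line 1 remove [mhti,fwdx,ysp] add [pmpz,fko,jyjx] -> 11 lines: wexg pmpz fko jyjx kejty elgjp pvqwx gplh kpe rkfn ogl
Hunk 2: at line 3 remove [kejty,elgjp] add [igfkr,dty] -> 11 lines: wexg pmpz fko jyjx igfkr dty pvqwx gplh kpe rkfn ogl
Hunk 3: at line 2 remove [jyjx,igfkr,dty] add [yyt,fkhm] -> 10 lines: wexg pmpz fko yyt fkhm pvqwx gplh kpe rkfn ogl
Hunk 4: at line 3 remove [yyt,fkhm] add [mdtjn,yhcp,yeb] -> 11 lines: wexg pmpz fko mdtjn yhcp yeb pvqwx gplh kpe rkfn ogl
Hunk 5: at line 1 remove [pmpz,fko] add [semfk] -> 10 lines: wexg semfk mdtjn yhcp yeb pvqwx gplh kpe rkfn ogl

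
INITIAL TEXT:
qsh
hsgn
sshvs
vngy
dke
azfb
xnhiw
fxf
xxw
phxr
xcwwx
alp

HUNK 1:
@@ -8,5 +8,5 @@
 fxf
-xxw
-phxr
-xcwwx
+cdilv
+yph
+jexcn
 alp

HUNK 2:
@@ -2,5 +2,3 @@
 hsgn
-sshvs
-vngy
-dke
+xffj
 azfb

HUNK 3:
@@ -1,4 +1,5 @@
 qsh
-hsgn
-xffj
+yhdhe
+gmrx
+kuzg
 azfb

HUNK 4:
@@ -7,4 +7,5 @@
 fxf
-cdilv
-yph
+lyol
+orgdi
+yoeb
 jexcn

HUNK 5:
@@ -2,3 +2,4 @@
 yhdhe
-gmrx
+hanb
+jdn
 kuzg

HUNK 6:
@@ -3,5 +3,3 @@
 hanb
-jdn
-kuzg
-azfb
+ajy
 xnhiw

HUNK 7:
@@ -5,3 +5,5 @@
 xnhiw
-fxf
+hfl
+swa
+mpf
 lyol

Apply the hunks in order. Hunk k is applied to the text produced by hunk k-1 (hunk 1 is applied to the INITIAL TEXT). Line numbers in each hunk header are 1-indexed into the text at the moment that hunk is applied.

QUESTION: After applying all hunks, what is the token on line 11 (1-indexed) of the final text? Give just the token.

Answer: yoeb

Derivation:
Hunk 1: at line 8 remove [xxw,phxr,xcwwx] add [cdilv,yph,jexcn] -> 12 lines: qsh hsgn sshvs vngy dke azfb xnhiw fxf cdilv yph jexcn alp
Hunk 2: at line 2 remove [sshvs,vngy,dke] add [xffj] -> 10 lines: qsh hsgn xffj azfb xnhiw fxf cdilv yph jexcn alp
Hunk 3: at line 1 remove [hsgn,xffj] add [yhdhe,gmrx,kuzg] -> 11 lines: qsh yhdhe gmrx kuzg azfb xnhiw fxf cdilv yph jexcn alp
Hunk 4: at line 7 remove [cdilv,yph] add [lyol,orgdi,yoeb] -> 12 lines: qsh yhdhe gmrx kuzg azfb xnhiw fxf lyol orgdi yoeb jexcn alp
Hunk 5: at line 2 remove [gmrx] add [hanb,jdn] -> 13 lines: qsh yhdhe hanb jdn kuzg azfb xnhiw fxf lyol orgdi yoeb jexcn alp
Hunk 6: at line 3 remove [jdn,kuzg,azfb] add [ajy] -> 11 lines: qsh yhdhe hanb ajy xnhiw fxf lyol orgdi yoeb jexcn alp
Hunk 7: at line 5 remove [fxf] add [hfl,swa,mpf] -> 13 lines: qsh yhdhe hanb ajy xnhiw hfl swa mpf lyol orgdi yoeb jexcn alp
Final line 11: yoeb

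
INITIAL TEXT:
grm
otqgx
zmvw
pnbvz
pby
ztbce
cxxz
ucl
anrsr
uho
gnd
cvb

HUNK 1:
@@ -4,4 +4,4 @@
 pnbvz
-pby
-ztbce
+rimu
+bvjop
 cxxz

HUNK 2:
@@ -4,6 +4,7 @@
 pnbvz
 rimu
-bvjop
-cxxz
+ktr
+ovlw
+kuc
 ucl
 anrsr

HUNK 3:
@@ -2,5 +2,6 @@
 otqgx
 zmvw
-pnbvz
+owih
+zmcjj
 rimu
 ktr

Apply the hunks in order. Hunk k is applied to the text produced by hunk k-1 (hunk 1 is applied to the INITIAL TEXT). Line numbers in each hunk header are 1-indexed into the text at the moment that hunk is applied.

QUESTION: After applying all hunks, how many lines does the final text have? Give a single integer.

Hunk 1: at line 4 remove [pby,ztbce] add [rimu,bvjop] -> 12 lines: grm otqgx zmvw pnbvz rimu bvjop cxxz ucl anrsr uho gnd cvb
Hunk 2: at line 4 remove [bvjop,cxxz] add [ktr,ovlw,kuc] -> 13 lines: grm otqgx zmvw pnbvz rimu ktr ovlw kuc ucl anrsr uho gnd cvb
Hunk 3: at line 2 remove [pnbvz] add [owih,zmcjj] -> 14 lines: grm otqgx zmvw owih zmcjj rimu ktr ovlw kuc ucl anrsr uho gnd cvb
Final line count: 14

Answer: 14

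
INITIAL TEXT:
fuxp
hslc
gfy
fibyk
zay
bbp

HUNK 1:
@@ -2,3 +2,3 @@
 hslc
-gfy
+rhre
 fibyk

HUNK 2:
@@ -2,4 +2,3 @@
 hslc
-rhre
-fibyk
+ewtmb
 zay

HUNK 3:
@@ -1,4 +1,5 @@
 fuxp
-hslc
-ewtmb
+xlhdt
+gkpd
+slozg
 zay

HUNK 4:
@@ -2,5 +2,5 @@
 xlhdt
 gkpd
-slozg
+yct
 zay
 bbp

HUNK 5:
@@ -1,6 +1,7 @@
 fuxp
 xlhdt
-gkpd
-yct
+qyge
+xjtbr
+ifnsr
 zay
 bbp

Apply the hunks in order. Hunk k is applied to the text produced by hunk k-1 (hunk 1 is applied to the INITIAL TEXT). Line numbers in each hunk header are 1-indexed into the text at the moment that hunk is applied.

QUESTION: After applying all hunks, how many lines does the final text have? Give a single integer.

Hunk 1: at line 2 remove [gfy] add [rhre] -> 6 lines: fuxp hslc rhre fibyk zay bbp
Hunk 2: at line 2 remove [rhre,fibyk] add [ewtmb] -> 5 lines: fuxp hslc ewtmb zay bbp
Hunk 3: at line 1 remove [hslc,ewtmb] add [xlhdt,gkpd,slozg] -> 6 lines: fuxp xlhdt gkpd slozg zay bbp
Hunk 4: at line 2 remove [slozg] add [yct] -> 6 lines: fuxp xlhdt gkpd yct zay bbp
Hunk 5: at line 1 remove [gkpd,yct] add [qyge,xjtbr,ifnsr] -> 7 lines: fuxp xlhdt qyge xjtbr ifnsr zay bbp
Final line count: 7

Answer: 7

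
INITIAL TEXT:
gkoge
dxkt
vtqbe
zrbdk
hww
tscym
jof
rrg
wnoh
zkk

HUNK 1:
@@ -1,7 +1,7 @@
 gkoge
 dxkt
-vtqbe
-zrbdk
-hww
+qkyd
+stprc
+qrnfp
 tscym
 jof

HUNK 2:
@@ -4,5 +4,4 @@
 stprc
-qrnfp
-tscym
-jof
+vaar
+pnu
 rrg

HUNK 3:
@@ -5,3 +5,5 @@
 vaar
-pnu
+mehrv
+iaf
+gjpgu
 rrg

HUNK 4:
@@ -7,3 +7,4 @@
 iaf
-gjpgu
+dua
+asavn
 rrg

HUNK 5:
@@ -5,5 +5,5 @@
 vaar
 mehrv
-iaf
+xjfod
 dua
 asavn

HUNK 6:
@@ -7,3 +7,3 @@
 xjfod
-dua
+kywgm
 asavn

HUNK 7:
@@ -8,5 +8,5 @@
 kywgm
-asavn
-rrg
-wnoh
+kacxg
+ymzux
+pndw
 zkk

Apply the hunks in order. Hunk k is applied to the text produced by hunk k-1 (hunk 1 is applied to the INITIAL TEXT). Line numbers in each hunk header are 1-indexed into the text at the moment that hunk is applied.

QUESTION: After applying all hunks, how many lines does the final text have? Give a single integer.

Answer: 12

Derivation:
Hunk 1: at line 1 remove [vtqbe,zrbdk,hww] add [qkyd,stprc,qrnfp] -> 10 lines: gkoge dxkt qkyd stprc qrnfp tscym jof rrg wnoh zkk
Hunk 2: at line 4 remove [qrnfp,tscym,jof] add [vaar,pnu] -> 9 lines: gkoge dxkt qkyd stprc vaar pnu rrg wnoh zkk
Hunk 3: at line 5 remove [pnu] add [mehrv,iaf,gjpgu] -> 11 lines: gkoge dxkt qkyd stprc vaar mehrv iaf gjpgu rrg wnoh zkk
Hunk 4: at line 7 remove [gjpgu] add [dua,asavn] -> 12 lines: gkoge dxkt qkyd stprc vaar mehrv iaf dua asavn rrg wnoh zkk
Hunk 5: at line 5 remove [iaf] add [xjfod] -> 12 lines: gkoge dxkt qkyd stprc vaar mehrv xjfod dua asavn rrg wnoh zkk
Hunk 6: at line 7 remove [dua] add [kywgm] -> 12 lines: gkoge dxkt qkyd stprc vaar mehrv xjfod kywgm asavn rrg wnoh zkk
Hunk 7: at line 8 remove [asavn,rrg,wnoh] add [kacxg,ymzux,pndw] -> 12 lines: gkoge dxkt qkyd stprc vaar mehrv xjfod kywgm kacxg ymzux pndw zkk
Final line count: 12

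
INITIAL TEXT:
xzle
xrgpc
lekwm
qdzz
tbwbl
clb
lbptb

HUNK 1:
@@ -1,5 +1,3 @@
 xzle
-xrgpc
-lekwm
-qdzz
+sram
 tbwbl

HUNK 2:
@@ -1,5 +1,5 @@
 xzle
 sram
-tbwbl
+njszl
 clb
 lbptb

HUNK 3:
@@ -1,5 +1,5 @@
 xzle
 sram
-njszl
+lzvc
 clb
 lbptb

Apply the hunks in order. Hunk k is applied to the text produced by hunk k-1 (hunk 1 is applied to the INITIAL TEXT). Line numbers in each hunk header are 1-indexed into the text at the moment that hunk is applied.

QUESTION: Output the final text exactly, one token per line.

Answer: xzle
sram
lzvc
clb
lbptb

Derivation:
Hunk 1: at line 1 remove [xrgpc,lekwm,qdzz] add [sram] -> 5 lines: xzle sram tbwbl clb lbptb
Hunk 2: at line 1 remove [tbwbl] add [njszl] -> 5 lines: xzle sram njszl clb lbptb
Hunk 3: at line 1 remove [njszl] add [lzvc] -> 5 lines: xzle sram lzvc clb lbptb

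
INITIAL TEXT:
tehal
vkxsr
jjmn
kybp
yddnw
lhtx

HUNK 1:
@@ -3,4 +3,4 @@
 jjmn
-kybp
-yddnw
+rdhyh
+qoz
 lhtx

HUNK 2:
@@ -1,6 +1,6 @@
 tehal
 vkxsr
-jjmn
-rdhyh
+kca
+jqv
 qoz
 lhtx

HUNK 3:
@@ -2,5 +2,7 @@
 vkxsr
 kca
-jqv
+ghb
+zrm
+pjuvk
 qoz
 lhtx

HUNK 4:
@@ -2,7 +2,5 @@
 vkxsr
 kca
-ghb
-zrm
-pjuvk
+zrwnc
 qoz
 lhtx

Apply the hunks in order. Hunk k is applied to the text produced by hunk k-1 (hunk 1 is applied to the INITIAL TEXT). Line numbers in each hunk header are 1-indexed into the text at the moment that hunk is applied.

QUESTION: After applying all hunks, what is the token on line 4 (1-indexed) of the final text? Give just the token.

Answer: zrwnc

Derivation:
Hunk 1: at line 3 remove [kybp,yddnw] add [rdhyh,qoz] -> 6 lines: tehal vkxsr jjmn rdhyh qoz lhtx
Hunk 2: at line 1 remove [jjmn,rdhyh] add [kca,jqv] -> 6 lines: tehal vkxsr kca jqv qoz lhtx
Hunk 3: at line 2 remove [jqv] add [ghb,zrm,pjuvk] -> 8 lines: tehal vkxsr kca ghb zrm pjuvk qoz lhtx
Hunk 4: at line 2 remove [ghb,zrm,pjuvk] add [zrwnc] -> 6 lines: tehal vkxsr kca zrwnc qoz lhtx
Final line 4: zrwnc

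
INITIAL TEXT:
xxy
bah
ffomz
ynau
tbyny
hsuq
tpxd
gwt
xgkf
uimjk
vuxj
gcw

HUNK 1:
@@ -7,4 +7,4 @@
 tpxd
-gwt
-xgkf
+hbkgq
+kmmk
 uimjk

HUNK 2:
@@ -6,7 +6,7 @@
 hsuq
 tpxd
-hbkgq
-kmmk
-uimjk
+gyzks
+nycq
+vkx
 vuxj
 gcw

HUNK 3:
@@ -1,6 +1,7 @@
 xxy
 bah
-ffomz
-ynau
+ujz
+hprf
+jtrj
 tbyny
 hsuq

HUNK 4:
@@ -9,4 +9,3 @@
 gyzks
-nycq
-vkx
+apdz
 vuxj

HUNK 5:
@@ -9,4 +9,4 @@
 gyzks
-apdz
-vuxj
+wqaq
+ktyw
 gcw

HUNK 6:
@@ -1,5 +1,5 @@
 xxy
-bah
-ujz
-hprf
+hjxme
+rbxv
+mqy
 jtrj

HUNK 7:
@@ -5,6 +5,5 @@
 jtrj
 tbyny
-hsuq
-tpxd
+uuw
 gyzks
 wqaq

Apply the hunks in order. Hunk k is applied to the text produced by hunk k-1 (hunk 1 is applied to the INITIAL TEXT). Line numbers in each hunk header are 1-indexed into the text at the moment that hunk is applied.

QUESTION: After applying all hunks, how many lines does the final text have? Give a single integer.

Answer: 11

Derivation:
Hunk 1: at line 7 remove [gwt,xgkf] add [hbkgq,kmmk] -> 12 lines: xxy bah ffomz ynau tbyny hsuq tpxd hbkgq kmmk uimjk vuxj gcw
Hunk 2: at line 6 remove [hbkgq,kmmk,uimjk] add [gyzks,nycq,vkx] -> 12 lines: xxy bah ffomz ynau tbyny hsuq tpxd gyzks nycq vkx vuxj gcw
Hunk 3: at line 1 remove [ffomz,ynau] add [ujz,hprf,jtrj] -> 13 lines: xxy bah ujz hprf jtrj tbyny hsuq tpxd gyzks nycq vkx vuxj gcw
Hunk 4: at line 9 remove [nycq,vkx] add [apdz] -> 12 lines: xxy bah ujz hprf jtrj tbyny hsuq tpxd gyzks apdz vuxj gcw
Hunk 5: at line 9 remove [apdz,vuxj] add [wqaq,ktyw] -> 12 lines: xxy bah ujz hprf jtrj tbyny hsuq tpxd gyzks wqaq ktyw gcw
Hunk 6: at line 1 remove [bah,ujz,hprf] add [hjxme,rbxv,mqy] -> 12 lines: xxy hjxme rbxv mqy jtrj tbyny hsuq tpxd gyzks wqaq ktyw gcw
Hunk 7: at line 5 remove [hsuq,tpxd] add [uuw] -> 11 lines: xxy hjxme rbxv mqy jtrj tbyny uuw gyzks wqaq ktyw gcw
Final line count: 11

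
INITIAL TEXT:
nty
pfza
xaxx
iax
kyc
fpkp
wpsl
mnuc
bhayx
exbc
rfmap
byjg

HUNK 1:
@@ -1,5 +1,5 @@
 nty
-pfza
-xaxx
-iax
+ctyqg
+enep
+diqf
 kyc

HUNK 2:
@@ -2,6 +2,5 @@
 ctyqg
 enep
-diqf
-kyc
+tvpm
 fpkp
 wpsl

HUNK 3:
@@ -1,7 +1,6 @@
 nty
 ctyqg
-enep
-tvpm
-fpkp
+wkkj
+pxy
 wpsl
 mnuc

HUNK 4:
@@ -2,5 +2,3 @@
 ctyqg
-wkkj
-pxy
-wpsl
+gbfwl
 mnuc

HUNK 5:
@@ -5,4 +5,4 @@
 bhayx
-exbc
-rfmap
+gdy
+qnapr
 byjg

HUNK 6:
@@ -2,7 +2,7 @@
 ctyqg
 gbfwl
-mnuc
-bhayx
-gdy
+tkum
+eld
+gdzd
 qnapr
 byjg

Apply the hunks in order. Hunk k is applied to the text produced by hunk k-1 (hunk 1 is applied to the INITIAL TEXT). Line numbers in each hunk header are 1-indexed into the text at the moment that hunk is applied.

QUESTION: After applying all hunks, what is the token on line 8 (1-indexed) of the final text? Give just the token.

Hunk 1: at line 1 remove [pfza,xaxx,iax] add [ctyqg,enep,diqf] -> 12 lines: nty ctyqg enep diqf kyc fpkp wpsl mnuc bhayx exbc rfmap byjg
Hunk 2: at line 2 remove [diqf,kyc] add [tvpm] -> 11 lines: nty ctyqg enep tvpm fpkp wpsl mnuc bhayx exbc rfmap byjg
Hunk 3: at line 1 remove [enep,tvpm,fpkp] add [wkkj,pxy] -> 10 lines: nty ctyqg wkkj pxy wpsl mnuc bhayx exbc rfmap byjg
Hunk 4: at line 2 remove [wkkj,pxy,wpsl] add [gbfwl] -> 8 lines: nty ctyqg gbfwl mnuc bhayx exbc rfmap byjg
Hunk 5: at line 5 remove [exbc,rfmap] add [gdy,qnapr] -> 8 lines: nty ctyqg gbfwl mnuc bhayx gdy qnapr byjg
Hunk 6: at line 2 remove [mnuc,bhayx,gdy] add [tkum,eld,gdzd] -> 8 lines: nty ctyqg gbfwl tkum eld gdzd qnapr byjg
Final line 8: byjg

Answer: byjg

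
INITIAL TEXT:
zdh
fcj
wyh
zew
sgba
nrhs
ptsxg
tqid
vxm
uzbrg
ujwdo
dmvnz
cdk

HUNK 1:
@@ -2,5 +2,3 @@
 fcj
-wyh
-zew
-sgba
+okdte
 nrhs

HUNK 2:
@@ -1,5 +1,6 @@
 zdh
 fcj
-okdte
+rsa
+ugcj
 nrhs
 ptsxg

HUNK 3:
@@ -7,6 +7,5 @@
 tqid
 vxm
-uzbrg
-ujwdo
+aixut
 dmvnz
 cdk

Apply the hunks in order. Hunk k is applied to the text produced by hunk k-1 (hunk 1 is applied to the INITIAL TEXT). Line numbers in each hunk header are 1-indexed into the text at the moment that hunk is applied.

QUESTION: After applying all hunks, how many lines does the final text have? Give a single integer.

Answer: 11

Derivation:
Hunk 1: at line 2 remove [wyh,zew,sgba] add [okdte] -> 11 lines: zdh fcj okdte nrhs ptsxg tqid vxm uzbrg ujwdo dmvnz cdk
Hunk 2: at line 1 remove [okdte] add [rsa,ugcj] -> 12 lines: zdh fcj rsa ugcj nrhs ptsxg tqid vxm uzbrg ujwdo dmvnz cdk
Hunk 3: at line 7 remove [uzbrg,ujwdo] add [aixut] -> 11 lines: zdh fcj rsa ugcj nrhs ptsxg tqid vxm aixut dmvnz cdk
Final line count: 11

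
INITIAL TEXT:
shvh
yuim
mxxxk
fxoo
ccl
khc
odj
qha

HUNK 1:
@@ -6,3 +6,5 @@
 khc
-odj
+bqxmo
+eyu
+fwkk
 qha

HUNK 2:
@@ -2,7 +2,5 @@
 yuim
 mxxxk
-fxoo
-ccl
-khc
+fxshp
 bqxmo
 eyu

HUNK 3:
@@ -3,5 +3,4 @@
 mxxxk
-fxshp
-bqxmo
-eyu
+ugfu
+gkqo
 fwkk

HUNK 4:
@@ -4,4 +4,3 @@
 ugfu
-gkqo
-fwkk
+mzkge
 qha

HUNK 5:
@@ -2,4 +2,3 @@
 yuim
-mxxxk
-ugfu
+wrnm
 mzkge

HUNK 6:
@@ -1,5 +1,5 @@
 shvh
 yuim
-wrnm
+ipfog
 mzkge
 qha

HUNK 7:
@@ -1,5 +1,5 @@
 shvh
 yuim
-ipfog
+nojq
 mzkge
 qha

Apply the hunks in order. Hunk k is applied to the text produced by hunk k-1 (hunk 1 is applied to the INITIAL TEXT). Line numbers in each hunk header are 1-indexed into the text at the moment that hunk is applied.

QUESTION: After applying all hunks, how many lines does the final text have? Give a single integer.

Hunk 1: at line 6 remove [odj] add [bqxmo,eyu,fwkk] -> 10 lines: shvh yuim mxxxk fxoo ccl khc bqxmo eyu fwkk qha
Hunk 2: at line 2 remove [fxoo,ccl,khc] add [fxshp] -> 8 lines: shvh yuim mxxxk fxshp bqxmo eyu fwkk qha
Hunk 3: at line 3 remove [fxshp,bqxmo,eyu] add [ugfu,gkqo] -> 7 lines: shvh yuim mxxxk ugfu gkqo fwkk qha
Hunk 4: at line 4 remove [gkqo,fwkk] add [mzkge] -> 6 lines: shvh yuim mxxxk ugfu mzkge qha
Hunk 5: at line 2 remove [mxxxk,ugfu] add [wrnm] -> 5 lines: shvh yuim wrnm mzkge qha
Hunk 6: at line 1 remove [wrnm] add [ipfog] -> 5 lines: shvh yuim ipfog mzkge qha
Hunk 7: at line 1 remove [ipfog] add [nojq] -> 5 lines: shvh yuim nojq mzkge qha
Final line count: 5

Answer: 5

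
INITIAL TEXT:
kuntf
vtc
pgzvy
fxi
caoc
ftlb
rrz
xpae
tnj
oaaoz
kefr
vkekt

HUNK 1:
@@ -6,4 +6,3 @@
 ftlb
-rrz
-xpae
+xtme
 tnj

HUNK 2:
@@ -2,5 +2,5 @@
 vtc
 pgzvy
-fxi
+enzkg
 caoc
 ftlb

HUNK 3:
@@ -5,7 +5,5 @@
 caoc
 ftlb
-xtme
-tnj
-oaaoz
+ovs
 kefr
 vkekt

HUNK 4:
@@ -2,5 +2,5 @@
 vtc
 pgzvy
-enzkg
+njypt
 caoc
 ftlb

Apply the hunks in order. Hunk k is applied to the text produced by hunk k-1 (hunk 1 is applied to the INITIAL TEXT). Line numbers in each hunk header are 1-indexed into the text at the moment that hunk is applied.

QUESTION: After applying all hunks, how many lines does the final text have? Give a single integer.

Hunk 1: at line 6 remove [rrz,xpae] add [xtme] -> 11 lines: kuntf vtc pgzvy fxi caoc ftlb xtme tnj oaaoz kefr vkekt
Hunk 2: at line 2 remove [fxi] add [enzkg] -> 11 lines: kuntf vtc pgzvy enzkg caoc ftlb xtme tnj oaaoz kefr vkekt
Hunk 3: at line 5 remove [xtme,tnj,oaaoz] add [ovs] -> 9 lines: kuntf vtc pgzvy enzkg caoc ftlb ovs kefr vkekt
Hunk 4: at line 2 remove [enzkg] add [njypt] -> 9 lines: kuntf vtc pgzvy njypt caoc ftlb ovs kefr vkekt
Final line count: 9

Answer: 9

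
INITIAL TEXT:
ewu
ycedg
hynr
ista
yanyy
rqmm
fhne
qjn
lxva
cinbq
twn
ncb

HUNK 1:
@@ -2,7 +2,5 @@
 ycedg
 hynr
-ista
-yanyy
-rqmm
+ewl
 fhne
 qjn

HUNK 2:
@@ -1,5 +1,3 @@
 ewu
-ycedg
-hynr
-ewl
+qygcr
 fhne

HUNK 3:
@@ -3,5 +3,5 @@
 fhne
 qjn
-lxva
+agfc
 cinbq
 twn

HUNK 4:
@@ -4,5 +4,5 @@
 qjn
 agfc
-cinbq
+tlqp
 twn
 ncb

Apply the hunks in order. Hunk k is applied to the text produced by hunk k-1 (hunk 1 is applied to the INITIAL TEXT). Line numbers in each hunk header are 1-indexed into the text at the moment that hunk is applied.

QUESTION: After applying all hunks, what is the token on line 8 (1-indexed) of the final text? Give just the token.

Hunk 1: at line 2 remove [ista,yanyy,rqmm] add [ewl] -> 10 lines: ewu ycedg hynr ewl fhne qjn lxva cinbq twn ncb
Hunk 2: at line 1 remove [ycedg,hynr,ewl] add [qygcr] -> 8 lines: ewu qygcr fhne qjn lxva cinbq twn ncb
Hunk 3: at line 3 remove [lxva] add [agfc] -> 8 lines: ewu qygcr fhne qjn agfc cinbq twn ncb
Hunk 4: at line 4 remove [cinbq] add [tlqp] -> 8 lines: ewu qygcr fhne qjn agfc tlqp twn ncb
Final line 8: ncb

Answer: ncb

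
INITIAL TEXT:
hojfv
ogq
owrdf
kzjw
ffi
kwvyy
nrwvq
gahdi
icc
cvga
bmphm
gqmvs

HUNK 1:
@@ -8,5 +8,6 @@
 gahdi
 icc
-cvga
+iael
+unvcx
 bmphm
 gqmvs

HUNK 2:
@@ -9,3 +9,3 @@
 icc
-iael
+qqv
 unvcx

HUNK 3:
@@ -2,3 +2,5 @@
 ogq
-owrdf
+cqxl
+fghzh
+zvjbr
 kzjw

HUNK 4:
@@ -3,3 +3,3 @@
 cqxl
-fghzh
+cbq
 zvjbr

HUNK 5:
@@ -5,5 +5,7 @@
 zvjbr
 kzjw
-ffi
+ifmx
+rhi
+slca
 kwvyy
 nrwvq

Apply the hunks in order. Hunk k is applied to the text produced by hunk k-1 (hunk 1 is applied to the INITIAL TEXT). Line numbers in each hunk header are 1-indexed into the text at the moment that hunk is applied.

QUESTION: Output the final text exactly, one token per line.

Answer: hojfv
ogq
cqxl
cbq
zvjbr
kzjw
ifmx
rhi
slca
kwvyy
nrwvq
gahdi
icc
qqv
unvcx
bmphm
gqmvs

Derivation:
Hunk 1: at line 8 remove [cvga] add [iael,unvcx] -> 13 lines: hojfv ogq owrdf kzjw ffi kwvyy nrwvq gahdi icc iael unvcx bmphm gqmvs
Hunk 2: at line 9 remove [iael] add [qqv] -> 13 lines: hojfv ogq owrdf kzjw ffi kwvyy nrwvq gahdi icc qqv unvcx bmphm gqmvs
Hunk 3: at line 2 remove [owrdf] add [cqxl,fghzh,zvjbr] -> 15 lines: hojfv ogq cqxl fghzh zvjbr kzjw ffi kwvyy nrwvq gahdi icc qqv unvcx bmphm gqmvs
Hunk 4: at line 3 remove [fghzh] add [cbq] -> 15 lines: hojfv ogq cqxl cbq zvjbr kzjw ffi kwvyy nrwvq gahdi icc qqv unvcx bmphm gqmvs
Hunk 5: at line 5 remove [ffi] add [ifmx,rhi,slca] -> 17 lines: hojfv ogq cqxl cbq zvjbr kzjw ifmx rhi slca kwvyy nrwvq gahdi icc qqv unvcx bmphm gqmvs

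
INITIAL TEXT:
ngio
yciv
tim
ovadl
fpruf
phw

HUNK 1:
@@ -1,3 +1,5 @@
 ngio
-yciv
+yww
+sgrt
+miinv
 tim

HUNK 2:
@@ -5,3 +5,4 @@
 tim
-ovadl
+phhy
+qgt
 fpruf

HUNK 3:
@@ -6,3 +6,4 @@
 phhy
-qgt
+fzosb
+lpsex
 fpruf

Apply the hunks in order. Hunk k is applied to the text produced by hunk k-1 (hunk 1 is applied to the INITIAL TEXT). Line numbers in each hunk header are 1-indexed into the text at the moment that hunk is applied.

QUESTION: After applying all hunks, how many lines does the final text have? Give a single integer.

Hunk 1: at line 1 remove [yciv] add [yww,sgrt,miinv] -> 8 lines: ngio yww sgrt miinv tim ovadl fpruf phw
Hunk 2: at line 5 remove [ovadl] add [phhy,qgt] -> 9 lines: ngio yww sgrt miinv tim phhy qgt fpruf phw
Hunk 3: at line 6 remove [qgt] add [fzosb,lpsex] -> 10 lines: ngio yww sgrt miinv tim phhy fzosb lpsex fpruf phw
Final line count: 10

Answer: 10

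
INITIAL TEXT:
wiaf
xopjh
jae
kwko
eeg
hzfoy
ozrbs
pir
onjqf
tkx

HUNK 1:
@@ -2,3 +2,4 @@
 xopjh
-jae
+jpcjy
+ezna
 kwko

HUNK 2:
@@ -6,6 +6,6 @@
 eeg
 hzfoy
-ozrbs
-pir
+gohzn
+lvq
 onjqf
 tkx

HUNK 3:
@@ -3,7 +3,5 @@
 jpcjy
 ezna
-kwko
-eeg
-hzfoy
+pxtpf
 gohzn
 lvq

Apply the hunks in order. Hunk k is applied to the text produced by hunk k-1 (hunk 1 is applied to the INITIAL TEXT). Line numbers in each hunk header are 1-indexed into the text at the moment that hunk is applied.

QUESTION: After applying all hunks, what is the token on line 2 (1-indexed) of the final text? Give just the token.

Hunk 1: at line 2 remove [jae] add [jpcjy,ezna] -> 11 lines: wiaf xopjh jpcjy ezna kwko eeg hzfoy ozrbs pir onjqf tkx
Hunk 2: at line 6 remove [ozrbs,pir] add [gohzn,lvq] -> 11 lines: wiaf xopjh jpcjy ezna kwko eeg hzfoy gohzn lvq onjqf tkx
Hunk 3: at line 3 remove [kwko,eeg,hzfoy] add [pxtpf] -> 9 lines: wiaf xopjh jpcjy ezna pxtpf gohzn lvq onjqf tkx
Final line 2: xopjh

Answer: xopjh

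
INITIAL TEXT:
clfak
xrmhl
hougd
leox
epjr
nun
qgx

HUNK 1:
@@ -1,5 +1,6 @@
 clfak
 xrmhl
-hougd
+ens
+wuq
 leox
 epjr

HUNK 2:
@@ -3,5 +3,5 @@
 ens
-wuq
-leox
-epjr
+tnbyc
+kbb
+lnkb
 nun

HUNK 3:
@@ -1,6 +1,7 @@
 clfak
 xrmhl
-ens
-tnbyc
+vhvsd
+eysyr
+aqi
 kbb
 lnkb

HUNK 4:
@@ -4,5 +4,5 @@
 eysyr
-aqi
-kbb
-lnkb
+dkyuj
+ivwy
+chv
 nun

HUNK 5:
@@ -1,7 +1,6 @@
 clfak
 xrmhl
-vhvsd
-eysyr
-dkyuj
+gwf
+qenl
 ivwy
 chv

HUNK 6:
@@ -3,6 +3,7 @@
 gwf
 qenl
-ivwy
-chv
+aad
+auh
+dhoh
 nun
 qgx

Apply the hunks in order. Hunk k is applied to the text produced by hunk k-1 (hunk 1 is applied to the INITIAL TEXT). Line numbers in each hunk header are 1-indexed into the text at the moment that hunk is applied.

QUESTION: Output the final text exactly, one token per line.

Answer: clfak
xrmhl
gwf
qenl
aad
auh
dhoh
nun
qgx

Derivation:
Hunk 1: at line 1 remove [hougd] add [ens,wuq] -> 8 lines: clfak xrmhl ens wuq leox epjr nun qgx
Hunk 2: at line 3 remove [wuq,leox,epjr] add [tnbyc,kbb,lnkb] -> 8 lines: clfak xrmhl ens tnbyc kbb lnkb nun qgx
Hunk 3: at line 1 remove [ens,tnbyc] add [vhvsd,eysyr,aqi] -> 9 lines: clfak xrmhl vhvsd eysyr aqi kbb lnkb nun qgx
Hunk 4: at line 4 remove [aqi,kbb,lnkb] add [dkyuj,ivwy,chv] -> 9 lines: clfak xrmhl vhvsd eysyr dkyuj ivwy chv nun qgx
Hunk 5: at line 1 remove [vhvsd,eysyr,dkyuj] add [gwf,qenl] -> 8 lines: clfak xrmhl gwf qenl ivwy chv nun qgx
Hunk 6: at line 3 remove [ivwy,chv] add [aad,auh,dhoh] -> 9 lines: clfak xrmhl gwf qenl aad auh dhoh nun qgx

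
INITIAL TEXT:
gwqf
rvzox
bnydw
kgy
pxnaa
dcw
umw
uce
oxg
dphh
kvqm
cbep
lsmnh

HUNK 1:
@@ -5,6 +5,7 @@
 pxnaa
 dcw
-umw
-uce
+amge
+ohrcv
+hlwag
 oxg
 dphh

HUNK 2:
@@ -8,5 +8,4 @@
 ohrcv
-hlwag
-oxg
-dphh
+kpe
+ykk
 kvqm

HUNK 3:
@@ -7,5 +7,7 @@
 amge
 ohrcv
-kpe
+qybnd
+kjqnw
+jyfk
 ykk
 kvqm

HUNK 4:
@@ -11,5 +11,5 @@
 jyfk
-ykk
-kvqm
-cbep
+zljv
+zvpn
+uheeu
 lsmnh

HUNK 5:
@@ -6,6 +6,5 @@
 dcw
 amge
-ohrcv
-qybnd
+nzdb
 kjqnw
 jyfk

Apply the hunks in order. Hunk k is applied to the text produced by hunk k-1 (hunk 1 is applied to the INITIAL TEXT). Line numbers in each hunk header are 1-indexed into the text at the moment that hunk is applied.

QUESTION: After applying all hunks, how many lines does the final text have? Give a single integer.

Hunk 1: at line 5 remove [umw,uce] add [amge,ohrcv,hlwag] -> 14 lines: gwqf rvzox bnydw kgy pxnaa dcw amge ohrcv hlwag oxg dphh kvqm cbep lsmnh
Hunk 2: at line 8 remove [hlwag,oxg,dphh] add [kpe,ykk] -> 13 lines: gwqf rvzox bnydw kgy pxnaa dcw amge ohrcv kpe ykk kvqm cbep lsmnh
Hunk 3: at line 7 remove [kpe] add [qybnd,kjqnw,jyfk] -> 15 lines: gwqf rvzox bnydw kgy pxnaa dcw amge ohrcv qybnd kjqnw jyfk ykk kvqm cbep lsmnh
Hunk 4: at line 11 remove [ykk,kvqm,cbep] add [zljv,zvpn,uheeu] -> 15 lines: gwqf rvzox bnydw kgy pxnaa dcw amge ohrcv qybnd kjqnw jyfk zljv zvpn uheeu lsmnh
Hunk 5: at line 6 remove [ohrcv,qybnd] add [nzdb] -> 14 lines: gwqf rvzox bnydw kgy pxnaa dcw amge nzdb kjqnw jyfk zljv zvpn uheeu lsmnh
Final line count: 14

Answer: 14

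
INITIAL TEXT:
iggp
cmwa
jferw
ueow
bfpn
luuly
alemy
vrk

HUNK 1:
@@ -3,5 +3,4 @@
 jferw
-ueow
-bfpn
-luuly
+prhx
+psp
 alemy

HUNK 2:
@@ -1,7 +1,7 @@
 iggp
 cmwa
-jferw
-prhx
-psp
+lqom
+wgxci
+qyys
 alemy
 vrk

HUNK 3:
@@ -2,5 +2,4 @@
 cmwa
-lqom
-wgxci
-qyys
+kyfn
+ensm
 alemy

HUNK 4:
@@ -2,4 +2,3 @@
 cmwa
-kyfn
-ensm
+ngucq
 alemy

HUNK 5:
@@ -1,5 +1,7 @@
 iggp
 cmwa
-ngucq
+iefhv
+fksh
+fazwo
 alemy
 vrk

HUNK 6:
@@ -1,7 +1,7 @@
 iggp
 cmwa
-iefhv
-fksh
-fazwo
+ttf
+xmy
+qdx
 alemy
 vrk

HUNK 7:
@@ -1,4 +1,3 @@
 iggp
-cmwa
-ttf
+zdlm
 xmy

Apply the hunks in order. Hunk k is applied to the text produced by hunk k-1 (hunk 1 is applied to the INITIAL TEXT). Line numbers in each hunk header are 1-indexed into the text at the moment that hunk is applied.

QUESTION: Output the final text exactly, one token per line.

Answer: iggp
zdlm
xmy
qdx
alemy
vrk

Derivation:
Hunk 1: at line 3 remove [ueow,bfpn,luuly] add [prhx,psp] -> 7 lines: iggp cmwa jferw prhx psp alemy vrk
Hunk 2: at line 1 remove [jferw,prhx,psp] add [lqom,wgxci,qyys] -> 7 lines: iggp cmwa lqom wgxci qyys alemy vrk
Hunk 3: at line 2 remove [lqom,wgxci,qyys] add [kyfn,ensm] -> 6 lines: iggp cmwa kyfn ensm alemy vrk
Hunk 4: at line 2 remove [kyfn,ensm] add [ngucq] -> 5 lines: iggp cmwa ngucq alemy vrk
Hunk 5: at line 1 remove [ngucq] add [iefhv,fksh,fazwo] -> 7 lines: iggp cmwa iefhv fksh fazwo alemy vrk
Hunk 6: at line 1 remove [iefhv,fksh,fazwo] add [ttf,xmy,qdx] -> 7 lines: iggp cmwa ttf xmy qdx alemy vrk
Hunk 7: at line 1 remove [cmwa,ttf] add [zdlm] -> 6 lines: iggp zdlm xmy qdx alemy vrk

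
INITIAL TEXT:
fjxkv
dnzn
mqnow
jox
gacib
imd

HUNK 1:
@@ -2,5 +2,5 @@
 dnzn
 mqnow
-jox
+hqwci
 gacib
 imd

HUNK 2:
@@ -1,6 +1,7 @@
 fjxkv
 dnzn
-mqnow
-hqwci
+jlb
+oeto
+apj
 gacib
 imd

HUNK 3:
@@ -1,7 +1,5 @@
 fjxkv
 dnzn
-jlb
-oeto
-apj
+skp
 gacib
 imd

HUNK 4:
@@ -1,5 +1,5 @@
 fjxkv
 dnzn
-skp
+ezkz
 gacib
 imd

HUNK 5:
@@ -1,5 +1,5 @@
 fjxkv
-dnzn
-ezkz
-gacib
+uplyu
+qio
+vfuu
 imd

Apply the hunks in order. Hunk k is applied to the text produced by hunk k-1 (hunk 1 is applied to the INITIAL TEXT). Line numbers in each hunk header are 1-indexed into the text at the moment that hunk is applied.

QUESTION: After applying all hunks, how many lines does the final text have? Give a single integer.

Answer: 5

Derivation:
Hunk 1: at line 2 remove [jox] add [hqwci] -> 6 lines: fjxkv dnzn mqnow hqwci gacib imd
Hunk 2: at line 1 remove [mqnow,hqwci] add [jlb,oeto,apj] -> 7 lines: fjxkv dnzn jlb oeto apj gacib imd
Hunk 3: at line 1 remove [jlb,oeto,apj] add [skp] -> 5 lines: fjxkv dnzn skp gacib imd
Hunk 4: at line 1 remove [skp] add [ezkz] -> 5 lines: fjxkv dnzn ezkz gacib imd
Hunk 5: at line 1 remove [dnzn,ezkz,gacib] add [uplyu,qio,vfuu] -> 5 lines: fjxkv uplyu qio vfuu imd
Final line count: 5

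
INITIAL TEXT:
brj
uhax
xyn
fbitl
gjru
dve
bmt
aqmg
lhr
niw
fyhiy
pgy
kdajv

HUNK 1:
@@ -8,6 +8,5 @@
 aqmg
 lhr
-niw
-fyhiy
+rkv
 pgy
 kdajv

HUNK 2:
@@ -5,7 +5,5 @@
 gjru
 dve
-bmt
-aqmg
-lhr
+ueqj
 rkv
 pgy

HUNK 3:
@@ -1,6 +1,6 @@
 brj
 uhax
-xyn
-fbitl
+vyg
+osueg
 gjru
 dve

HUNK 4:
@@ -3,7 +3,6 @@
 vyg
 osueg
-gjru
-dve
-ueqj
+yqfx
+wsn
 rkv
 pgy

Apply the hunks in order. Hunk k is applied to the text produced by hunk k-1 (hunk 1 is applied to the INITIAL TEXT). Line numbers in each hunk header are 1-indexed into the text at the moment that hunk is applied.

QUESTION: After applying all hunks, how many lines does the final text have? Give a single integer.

Answer: 9

Derivation:
Hunk 1: at line 8 remove [niw,fyhiy] add [rkv] -> 12 lines: brj uhax xyn fbitl gjru dve bmt aqmg lhr rkv pgy kdajv
Hunk 2: at line 5 remove [bmt,aqmg,lhr] add [ueqj] -> 10 lines: brj uhax xyn fbitl gjru dve ueqj rkv pgy kdajv
Hunk 3: at line 1 remove [xyn,fbitl] add [vyg,osueg] -> 10 lines: brj uhax vyg osueg gjru dve ueqj rkv pgy kdajv
Hunk 4: at line 3 remove [gjru,dve,ueqj] add [yqfx,wsn] -> 9 lines: brj uhax vyg osueg yqfx wsn rkv pgy kdajv
Final line count: 9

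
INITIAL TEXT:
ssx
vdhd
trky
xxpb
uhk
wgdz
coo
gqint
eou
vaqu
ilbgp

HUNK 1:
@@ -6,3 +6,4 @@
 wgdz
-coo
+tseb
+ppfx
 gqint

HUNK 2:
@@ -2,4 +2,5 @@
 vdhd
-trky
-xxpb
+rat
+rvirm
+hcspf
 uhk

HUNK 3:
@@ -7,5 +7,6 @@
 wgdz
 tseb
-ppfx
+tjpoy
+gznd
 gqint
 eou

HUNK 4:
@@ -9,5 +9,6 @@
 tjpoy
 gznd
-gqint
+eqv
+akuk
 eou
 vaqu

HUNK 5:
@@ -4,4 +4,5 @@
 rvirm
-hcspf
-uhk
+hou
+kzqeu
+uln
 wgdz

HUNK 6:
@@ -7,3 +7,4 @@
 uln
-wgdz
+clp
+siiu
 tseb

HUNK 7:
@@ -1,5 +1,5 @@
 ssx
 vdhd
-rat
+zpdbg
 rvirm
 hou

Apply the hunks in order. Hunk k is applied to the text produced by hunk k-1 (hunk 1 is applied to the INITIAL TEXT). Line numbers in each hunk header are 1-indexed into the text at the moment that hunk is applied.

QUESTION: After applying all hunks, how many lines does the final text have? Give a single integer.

Answer: 17

Derivation:
Hunk 1: at line 6 remove [coo] add [tseb,ppfx] -> 12 lines: ssx vdhd trky xxpb uhk wgdz tseb ppfx gqint eou vaqu ilbgp
Hunk 2: at line 2 remove [trky,xxpb] add [rat,rvirm,hcspf] -> 13 lines: ssx vdhd rat rvirm hcspf uhk wgdz tseb ppfx gqint eou vaqu ilbgp
Hunk 3: at line 7 remove [ppfx] add [tjpoy,gznd] -> 14 lines: ssx vdhd rat rvirm hcspf uhk wgdz tseb tjpoy gznd gqint eou vaqu ilbgp
Hunk 4: at line 9 remove [gqint] add [eqv,akuk] -> 15 lines: ssx vdhd rat rvirm hcspf uhk wgdz tseb tjpoy gznd eqv akuk eou vaqu ilbgp
Hunk 5: at line 4 remove [hcspf,uhk] add [hou,kzqeu,uln] -> 16 lines: ssx vdhd rat rvirm hou kzqeu uln wgdz tseb tjpoy gznd eqv akuk eou vaqu ilbgp
Hunk 6: at line 7 remove [wgdz] add [clp,siiu] -> 17 lines: ssx vdhd rat rvirm hou kzqeu uln clp siiu tseb tjpoy gznd eqv akuk eou vaqu ilbgp
Hunk 7: at line 1 remove [rat] add [zpdbg] -> 17 lines: ssx vdhd zpdbg rvirm hou kzqeu uln clp siiu tseb tjpoy gznd eqv akuk eou vaqu ilbgp
Final line count: 17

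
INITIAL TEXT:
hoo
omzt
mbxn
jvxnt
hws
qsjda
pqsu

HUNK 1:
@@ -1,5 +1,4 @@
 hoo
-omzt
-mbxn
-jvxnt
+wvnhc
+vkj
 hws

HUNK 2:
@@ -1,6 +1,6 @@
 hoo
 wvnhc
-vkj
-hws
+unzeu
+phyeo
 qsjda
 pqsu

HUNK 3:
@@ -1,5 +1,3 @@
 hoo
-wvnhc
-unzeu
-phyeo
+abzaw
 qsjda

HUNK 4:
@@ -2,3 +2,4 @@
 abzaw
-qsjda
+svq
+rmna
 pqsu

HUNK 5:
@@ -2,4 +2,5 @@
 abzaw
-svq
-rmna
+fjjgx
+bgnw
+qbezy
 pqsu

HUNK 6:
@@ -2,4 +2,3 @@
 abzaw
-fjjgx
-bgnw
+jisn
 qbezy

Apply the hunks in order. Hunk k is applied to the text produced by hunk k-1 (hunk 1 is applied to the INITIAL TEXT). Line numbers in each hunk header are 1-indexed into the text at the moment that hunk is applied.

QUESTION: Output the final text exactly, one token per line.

Answer: hoo
abzaw
jisn
qbezy
pqsu

Derivation:
Hunk 1: at line 1 remove [omzt,mbxn,jvxnt] add [wvnhc,vkj] -> 6 lines: hoo wvnhc vkj hws qsjda pqsu
Hunk 2: at line 1 remove [vkj,hws] add [unzeu,phyeo] -> 6 lines: hoo wvnhc unzeu phyeo qsjda pqsu
Hunk 3: at line 1 remove [wvnhc,unzeu,phyeo] add [abzaw] -> 4 lines: hoo abzaw qsjda pqsu
Hunk 4: at line 2 remove [qsjda] add [svq,rmna] -> 5 lines: hoo abzaw svq rmna pqsu
Hunk 5: at line 2 remove [svq,rmna] add [fjjgx,bgnw,qbezy] -> 6 lines: hoo abzaw fjjgx bgnw qbezy pqsu
Hunk 6: at line 2 remove [fjjgx,bgnw] add [jisn] -> 5 lines: hoo abzaw jisn qbezy pqsu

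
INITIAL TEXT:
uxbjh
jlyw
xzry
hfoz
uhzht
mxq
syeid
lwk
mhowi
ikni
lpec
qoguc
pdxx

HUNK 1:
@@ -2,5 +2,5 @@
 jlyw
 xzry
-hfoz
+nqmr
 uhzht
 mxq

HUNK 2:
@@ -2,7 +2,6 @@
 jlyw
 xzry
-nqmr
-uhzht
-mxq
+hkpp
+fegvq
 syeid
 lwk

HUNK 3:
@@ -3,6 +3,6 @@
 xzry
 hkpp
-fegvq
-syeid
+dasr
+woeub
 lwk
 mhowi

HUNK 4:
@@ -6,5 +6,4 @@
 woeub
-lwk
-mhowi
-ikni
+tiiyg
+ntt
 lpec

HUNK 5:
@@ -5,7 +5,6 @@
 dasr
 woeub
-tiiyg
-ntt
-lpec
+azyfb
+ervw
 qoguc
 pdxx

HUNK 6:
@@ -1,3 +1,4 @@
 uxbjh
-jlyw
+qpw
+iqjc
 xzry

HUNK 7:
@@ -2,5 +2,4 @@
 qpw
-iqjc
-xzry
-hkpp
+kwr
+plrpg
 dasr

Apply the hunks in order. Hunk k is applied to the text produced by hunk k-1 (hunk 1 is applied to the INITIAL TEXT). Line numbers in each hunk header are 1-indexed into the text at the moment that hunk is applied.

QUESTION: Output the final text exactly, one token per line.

Hunk 1: at line 2 remove [hfoz] add [nqmr] -> 13 lines: uxbjh jlyw xzry nqmr uhzht mxq syeid lwk mhowi ikni lpec qoguc pdxx
Hunk 2: at line 2 remove [nqmr,uhzht,mxq] add [hkpp,fegvq] -> 12 lines: uxbjh jlyw xzry hkpp fegvq syeid lwk mhowi ikni lpec qoguc pdxx
Hunk 3: at line 3 remove [fegvq,syeid] add [dasr,woeub] -> 12 lines: uxbjh jlyw xzry hkpp dasr woeub lwk mhowi ikni lpec qoguc pdxx
Hunk 4: at line 6 remove [lwk,mhowi,ikni] add [tiiyg,ntt] -> 11 lines: uxbjh jlyw xzry hkpp dasr woeub tiiyg ntt lpec qoguc pdxx
Hunk 5: at line 5 remove [tiiyg,ntt,lpec] add [azyfb,ervw] -> 10 lines: uxbjh jlyw xzry hkpp dasr woeub azyfb ervw qoguc pdxx
Hunk 6: at line 1 remove [jlyw] add [qpw,iqjc] -> 11 lines: uxbjh qpw iqjc xzry hkpp dasr woeub azyfb ervw qoguc pdxx
Hunk 7: at line 2 remove [iqjc,xzry,hkpp] add [kwr,plrpg] -> 10 lines: uxbjh qpw kwr plrpg dasr woeub azyfb ervw qoguc pdxx

Answer: uxbjh
qpw
kwr
plrpg
dasr
woeub
azyfb
ervw
qoguc
pdxx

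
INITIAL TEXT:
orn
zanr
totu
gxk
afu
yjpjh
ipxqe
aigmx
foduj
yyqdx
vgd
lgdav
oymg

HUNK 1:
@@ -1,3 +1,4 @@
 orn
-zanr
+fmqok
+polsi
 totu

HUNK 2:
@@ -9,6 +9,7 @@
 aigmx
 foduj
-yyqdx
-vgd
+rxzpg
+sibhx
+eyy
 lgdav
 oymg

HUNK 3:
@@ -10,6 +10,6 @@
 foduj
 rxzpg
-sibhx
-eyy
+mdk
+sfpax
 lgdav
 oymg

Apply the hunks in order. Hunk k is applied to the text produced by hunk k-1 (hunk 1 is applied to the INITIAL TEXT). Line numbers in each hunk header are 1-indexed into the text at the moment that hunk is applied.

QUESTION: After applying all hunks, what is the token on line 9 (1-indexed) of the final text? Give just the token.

Hunk 1: at line 1 remove [zanr] add [fmqok,polsi] -> 14 lines: orn fmqok polsi totu gxk afu yjpjh ipxqe aigmx foduj yyqdx vgd lgdav oymg
Hunk 2: at line 9 remove [yyqdx,vgd] add [rxzpg,sibhx,eyy] -> 15 lines: orn fmqok polsi totu gxk afu yjpjh ipxqe aigmx foduj rxzpg sibhx eyy lgdav oymg
Hunk 3: at line 10 remove [sibhx,eyy] add [mdk,sfpax] -> 15 lines: orn fmqok polsi totu gxk afu yjpjh ipxqe aigmx foduj rxzpg mdk sfpax lgdav oymg
Final line 9: aigmx

Answer: aigmx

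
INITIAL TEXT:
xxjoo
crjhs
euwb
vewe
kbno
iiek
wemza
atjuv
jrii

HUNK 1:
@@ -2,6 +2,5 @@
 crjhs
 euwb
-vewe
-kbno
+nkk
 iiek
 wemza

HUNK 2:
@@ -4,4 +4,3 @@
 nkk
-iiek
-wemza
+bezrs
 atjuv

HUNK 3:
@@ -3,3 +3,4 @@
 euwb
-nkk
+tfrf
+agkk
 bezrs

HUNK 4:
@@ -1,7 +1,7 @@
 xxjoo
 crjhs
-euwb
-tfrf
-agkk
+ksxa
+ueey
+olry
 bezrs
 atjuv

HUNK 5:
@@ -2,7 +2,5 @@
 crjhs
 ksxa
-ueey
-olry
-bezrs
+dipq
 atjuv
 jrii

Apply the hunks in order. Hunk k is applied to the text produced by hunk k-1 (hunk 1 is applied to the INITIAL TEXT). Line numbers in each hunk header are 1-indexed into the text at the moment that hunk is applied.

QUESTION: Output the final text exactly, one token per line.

Answer: xxjoo
crjhs
ksxa
dipq
atjuv
jrii

Derivation:
Hunk 1: at line 2 remove [vewe,kbno] add [nkk] -> 8 lines: xxjoo crjhs euwb nkk iiek wemza atjuv jrii
Hunk 2: at line 4 remove [iiek,wemza] add [bezrs] -> 7 lines: xxjoo crjhs euwb nkk bezrs atjuv jrii
Hunk 3: at line 3 remove [nkk] add [tfrf,agkk] -> 8 lines: xxjoo crjhs euwb tfrf agkk bezrs atjuv jrii
Hunk 4: at line 1 remove [euwb,tfrf,agkk] add [ksxa,ueey,olry] -> 8 lines: xxjoo crjhs ksxa ueey olry bezrs atjuv jrii
Hunk 5: at line 2 remove [ueey,olry,bezrs] add [dipq] -> 6 lines: xxjoo crjhs ksxa dipq atjuv jrii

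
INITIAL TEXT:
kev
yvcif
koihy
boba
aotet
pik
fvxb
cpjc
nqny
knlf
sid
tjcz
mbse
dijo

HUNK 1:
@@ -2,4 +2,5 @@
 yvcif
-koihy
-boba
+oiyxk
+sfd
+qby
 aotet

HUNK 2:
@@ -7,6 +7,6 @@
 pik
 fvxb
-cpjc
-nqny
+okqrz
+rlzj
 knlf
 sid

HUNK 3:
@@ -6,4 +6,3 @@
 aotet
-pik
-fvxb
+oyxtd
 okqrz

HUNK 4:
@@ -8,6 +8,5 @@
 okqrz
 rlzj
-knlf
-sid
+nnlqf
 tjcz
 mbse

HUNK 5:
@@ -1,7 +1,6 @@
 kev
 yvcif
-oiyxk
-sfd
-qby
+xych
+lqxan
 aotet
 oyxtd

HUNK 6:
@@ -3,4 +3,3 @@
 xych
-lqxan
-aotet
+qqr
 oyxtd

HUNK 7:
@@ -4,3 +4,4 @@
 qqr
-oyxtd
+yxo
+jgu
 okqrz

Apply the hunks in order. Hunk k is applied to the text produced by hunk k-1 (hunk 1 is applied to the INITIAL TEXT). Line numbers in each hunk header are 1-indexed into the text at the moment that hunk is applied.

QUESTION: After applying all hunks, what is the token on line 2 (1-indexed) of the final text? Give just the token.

Answer: yvcif

Derivation:
Hunk 1: at line 2 remove [koihy,boba] add [oiyxk,sfd,qby] -> 15 lines: kev yvcif oiyxk sfd qby aotet pik fvxb cpjc nqny knlf sid tjcz mbse dijo
Hunk 2: at line 7 remove [cpjc,nqny] add [okqrz,rlzj] -> 15 lines: kev yvcif oiyxk sfd qby aotet pik fvxb okqrz rlzj knlf sid tjcz mbse dijo
Hunk 3: at line 6 remove [pik,fvxb] add [oyxtd] -> 14 lines: kev yvcif oiyxk sfd qby aotet oyxtd okqrz rlzj knlf sid tjcz mbse dijo
Hunk 4: at line 8 remove [knlf,sid] add [nnlqf] -> 13 lines: kev yvcif oiyxk sfd qby aotet oyxtd okqrz rlzj nnlqf tjcz mbse dijo
Hunk 5: at line 1 remove [oiyxk,sfd,qby] add [xych,lqxan] -> 12 lines: kev yvcif xych lqxan aotet oyxtd okqrz rlzj nnlqf tjcz mbse dijo
Hunk 6: at line 3 remove [lqxan,aotet] add [qqr] -> 11 lines: kev yvcif xych qqr oyxtd okqrz rlzj nnlqf tjcz mbse dijo
Hunk 7: at line 4 remove [oyxtd] add [yxo,jgu] -> 12 lines: kev yvcif xych qqr yxo jgu okqrz rlzj nnlqf tjcz mbse dijo
Final line 2: yvcif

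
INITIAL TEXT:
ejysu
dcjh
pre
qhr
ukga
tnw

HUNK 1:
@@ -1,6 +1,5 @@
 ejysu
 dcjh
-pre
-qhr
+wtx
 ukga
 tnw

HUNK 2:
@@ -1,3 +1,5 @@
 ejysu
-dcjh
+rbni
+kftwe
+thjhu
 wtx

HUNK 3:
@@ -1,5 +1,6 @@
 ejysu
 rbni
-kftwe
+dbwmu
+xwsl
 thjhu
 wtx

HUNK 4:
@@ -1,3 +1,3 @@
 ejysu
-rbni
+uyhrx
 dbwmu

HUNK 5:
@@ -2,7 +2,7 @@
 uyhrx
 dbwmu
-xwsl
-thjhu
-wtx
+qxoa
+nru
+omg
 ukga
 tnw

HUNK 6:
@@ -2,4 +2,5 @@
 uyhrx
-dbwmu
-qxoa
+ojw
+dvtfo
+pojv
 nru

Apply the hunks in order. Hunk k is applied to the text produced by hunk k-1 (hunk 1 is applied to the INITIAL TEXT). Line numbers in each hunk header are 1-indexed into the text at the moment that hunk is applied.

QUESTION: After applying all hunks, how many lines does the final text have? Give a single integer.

Answer: 9

Derivation:
Hunk 1: at line 1 remove [pre,qhr] add [wtx] -> 5 lines: ejysu dcjh wtx ukga tnw
Hunk 2: at line 1 remove [dcjh] add [rbni,kftwe,thjhu] -> 7 lines: ejysu rbni kftwe thjhu wtx ukga tnw
Hunk 3: at line 1 remove [kftwe] add [dbwmu,xwsl] -> 8 lines: ejysu rbni dbwmu xwsl thjhu wtx ukga tnw
Hunk 4: at line 1 remove [rbni] add [uyhrx] -> 8 lines: ejysu uyhrx dbwmu xwsl thjhu wtx ukga tnw
Hunk 5: at line 2 remove [xwsl,thjhu,wtx] add [qxoa,nru,omg] -> 8 lines: ejysu uyhrx dbwmu qxoa nru omg ukga tnw
Hunk 6: at line 2 remove [dbwmu,qxoa] add [ojw,dvtfo,pojv] -> 9 lines: ejysu uyhrx ojw dvtfo pojv nru omg ukga tnw
Final line count: 9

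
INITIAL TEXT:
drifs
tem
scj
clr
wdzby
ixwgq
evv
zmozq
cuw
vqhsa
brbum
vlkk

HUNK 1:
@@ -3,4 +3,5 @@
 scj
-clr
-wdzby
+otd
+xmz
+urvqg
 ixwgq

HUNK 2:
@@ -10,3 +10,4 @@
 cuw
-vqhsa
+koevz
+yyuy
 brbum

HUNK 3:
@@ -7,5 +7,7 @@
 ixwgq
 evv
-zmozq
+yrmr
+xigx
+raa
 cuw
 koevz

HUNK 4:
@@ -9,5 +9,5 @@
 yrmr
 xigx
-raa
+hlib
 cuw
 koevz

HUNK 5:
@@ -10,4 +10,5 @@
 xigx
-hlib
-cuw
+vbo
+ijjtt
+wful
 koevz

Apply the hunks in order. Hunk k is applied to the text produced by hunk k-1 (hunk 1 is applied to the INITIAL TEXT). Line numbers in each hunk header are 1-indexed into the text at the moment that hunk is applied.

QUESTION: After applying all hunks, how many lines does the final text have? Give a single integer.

Hunk 1: at line 3 remove [clr,wdzby] add [otd,xmz,urvqg] -> 13 lines: drifs tem scj otd xmz urvqg ixwgq evv zmozq cuw vqhsa brbum vlkk
Hunk 2: at line 10 remove [vqhsa] add [koevz,yyuy] -> 14 lines: drifs tem scj otd xmz urvqg ixwgq evv zmozq cuw koevz yyuy brbum vlkk
Hunk 3: at line 7 remove [zmozq] add [yrmr,xigx,raa] -> 16 lines: drifs tem scj otd xmz urvqg ixwgq evv yrmr xigx raa cuw koevz yyuy brbum vlkk
Hunk 4: at line 9 remove [raa] add [hlib] -> 16 lines: drifs tem scj otd xmz urvqg ixwgq evv yrmr xigx hlib cuw koevz yyuy brbum vlkk
Hunk 5: at line 10 remove [hlib,cuw] add [vbo,ijjtt,wful] -> 17 lines: drifs tem scj otd xmz urvqg ixwgq evv yrmr xigx vbo ijjtt wful koevz yyuy brbum vlkk
Final line count: 17

Answer: 17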